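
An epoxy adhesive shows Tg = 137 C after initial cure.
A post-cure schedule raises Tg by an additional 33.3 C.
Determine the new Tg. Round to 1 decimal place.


New Tg = 137 + 33.3
= 170.3 C

170.3


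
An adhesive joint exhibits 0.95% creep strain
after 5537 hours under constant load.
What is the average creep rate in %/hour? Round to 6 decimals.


Creep rate = strain / time
= 0.95 / 5537
= 0.000172 %/h

0.000172


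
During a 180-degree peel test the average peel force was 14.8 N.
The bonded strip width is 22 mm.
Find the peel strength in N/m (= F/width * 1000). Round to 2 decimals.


Peel strength = F/width * 1000
= 14.8 / 22 * 1000
= 672.73 N/m

672.73


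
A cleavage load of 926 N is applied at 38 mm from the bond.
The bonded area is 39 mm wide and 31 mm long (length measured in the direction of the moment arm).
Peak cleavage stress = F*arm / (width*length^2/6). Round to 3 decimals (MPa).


Moment = 926 * 38 = 35188 N*mm
Section modulus = 39 * 961 / 6 = 37479 / 6 mm^3
Stress = 35188 / (37479 / 6) = 211128 / 37479
= 5.633 MPa

5.633


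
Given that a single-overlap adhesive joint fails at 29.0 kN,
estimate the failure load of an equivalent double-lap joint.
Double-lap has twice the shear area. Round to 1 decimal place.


Double-lap factor = 2
Expected load = 29.0 * 2 = 58.0 kN

58.0


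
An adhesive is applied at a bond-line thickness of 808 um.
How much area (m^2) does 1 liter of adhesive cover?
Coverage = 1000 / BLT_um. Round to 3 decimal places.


Coverage = 1000 / 808 = 1.238 m^2

1.238


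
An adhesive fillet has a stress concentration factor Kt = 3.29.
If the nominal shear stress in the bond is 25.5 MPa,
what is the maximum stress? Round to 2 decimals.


Max stress = 25.5 * 3.29 = 83.90 MPa

83.90


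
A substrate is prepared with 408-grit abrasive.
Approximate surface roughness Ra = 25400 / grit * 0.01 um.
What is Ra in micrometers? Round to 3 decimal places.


Ra = 25400 / 408 * 0.01 = 0.623 um

0.623


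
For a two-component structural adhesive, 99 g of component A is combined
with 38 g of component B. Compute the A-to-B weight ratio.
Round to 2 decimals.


Weight ratio A:B = 99 / 38
= 2.61

2.61


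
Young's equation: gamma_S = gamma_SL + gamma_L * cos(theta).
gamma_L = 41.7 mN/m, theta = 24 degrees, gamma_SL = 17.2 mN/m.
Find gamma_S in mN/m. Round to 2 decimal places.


cos(24 deg) = 0.913545
gamma_S = 17.2 + 41.7 * 0.913545
= 55.29 mN/m

55.29


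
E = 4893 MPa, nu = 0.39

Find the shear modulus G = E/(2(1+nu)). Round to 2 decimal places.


G = 4893 / (2 * 1.39)
= 1760.07 MPa

1760.07


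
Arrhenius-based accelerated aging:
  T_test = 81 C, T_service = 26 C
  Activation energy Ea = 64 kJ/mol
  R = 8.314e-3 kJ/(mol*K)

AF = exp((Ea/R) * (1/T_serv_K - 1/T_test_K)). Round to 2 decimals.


T_test_K = 354.15, T_serv_K = 299.15
AF = exp((64/8.314e-3) * (1/299.15 - 1/354.15))
= 54.40

54.40


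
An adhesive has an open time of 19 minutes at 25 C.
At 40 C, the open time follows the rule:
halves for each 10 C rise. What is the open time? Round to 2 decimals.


Factor = 2^((40-25)/10) = 2.8284
Open time = 19 / 2.8284 = 6.72 min

6.72


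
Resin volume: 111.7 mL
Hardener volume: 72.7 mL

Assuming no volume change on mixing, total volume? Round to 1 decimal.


V_total = 111.7 + 72.7 = 184.4 mL

184.4


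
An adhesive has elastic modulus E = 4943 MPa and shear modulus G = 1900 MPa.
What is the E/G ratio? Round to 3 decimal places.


E/G = 4943 / 1900 = 2.602

2.602


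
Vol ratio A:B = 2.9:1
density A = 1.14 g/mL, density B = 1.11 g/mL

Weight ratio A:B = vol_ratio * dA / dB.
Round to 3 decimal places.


Weight ratio = 2.9 * 1.14 / 1.11
= 2.978

2.978


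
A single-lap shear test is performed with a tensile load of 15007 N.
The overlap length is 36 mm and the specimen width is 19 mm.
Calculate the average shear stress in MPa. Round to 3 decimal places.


Shear stress = F / (overlap * width)
= 15007 / (36 * 19)
= 15007 / 684
= 21.940 MPa

21.940


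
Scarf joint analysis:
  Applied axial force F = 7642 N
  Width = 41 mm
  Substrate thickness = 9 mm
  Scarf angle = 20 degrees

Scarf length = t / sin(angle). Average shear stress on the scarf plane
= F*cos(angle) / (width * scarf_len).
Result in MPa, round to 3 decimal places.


Scarf length = 9 / sin(20 deg) = 26.3142 mm
cos(20 deg) = 0.939693
Shear = 7642 * 0.939693 / (41 * 26.3142)
= 6.656 MPa

6.656


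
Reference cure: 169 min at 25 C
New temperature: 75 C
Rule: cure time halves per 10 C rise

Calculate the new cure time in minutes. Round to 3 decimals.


factor = 2^((75-25)/10) = 32.0000
t_new = 169 / 32.0000 = 5.281 min

5.281


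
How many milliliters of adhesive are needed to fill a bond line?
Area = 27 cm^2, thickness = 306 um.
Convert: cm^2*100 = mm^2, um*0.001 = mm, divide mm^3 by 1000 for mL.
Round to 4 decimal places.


= (27 * 100) * (306 * 0.001) / 1000
= 0.8262 mL

0.8262


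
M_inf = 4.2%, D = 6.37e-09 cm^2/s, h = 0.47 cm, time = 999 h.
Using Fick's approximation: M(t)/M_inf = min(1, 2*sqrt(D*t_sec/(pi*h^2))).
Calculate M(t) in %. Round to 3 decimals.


t = 3596400 s
ratio = min(1, 2*sqrt(6.37e-09*3596400/(pi*0.2209)))
= 0.363380
M(t) = 4.2 * 0.363380 = 1.526%

1.526


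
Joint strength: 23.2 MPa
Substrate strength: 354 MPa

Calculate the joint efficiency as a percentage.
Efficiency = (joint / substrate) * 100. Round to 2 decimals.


Efficiency = (23.2 / 354) * 100 = 6.55%

6.55


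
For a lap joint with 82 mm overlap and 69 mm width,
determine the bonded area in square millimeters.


Area = 82 * 69 = 5658 mm^2

5658


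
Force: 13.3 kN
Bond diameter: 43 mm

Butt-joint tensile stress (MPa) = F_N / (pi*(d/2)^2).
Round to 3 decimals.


F_N = 13.3 * 1000 = 13300.0 N
A = pi*(21.5)^2 = 1452.2012 mm^2
stress = 13300.0 / 1452.2012 = 9.159 MPa

9.159


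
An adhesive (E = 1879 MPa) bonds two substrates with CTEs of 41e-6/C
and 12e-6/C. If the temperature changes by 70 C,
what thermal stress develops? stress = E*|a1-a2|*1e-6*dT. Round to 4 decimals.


Stress = 1879 * |41 - 12| * 1e-6 * 70
= 3.8144 MPa

3.8144


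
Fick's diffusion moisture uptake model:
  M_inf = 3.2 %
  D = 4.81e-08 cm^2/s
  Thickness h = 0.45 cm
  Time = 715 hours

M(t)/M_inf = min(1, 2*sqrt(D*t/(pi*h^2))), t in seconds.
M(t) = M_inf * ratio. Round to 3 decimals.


t_sec = 715 * 3600 = 2574000
ratio = 2*sqrt(4.81e-08*2574000/(pi*0.45^2))
= min(1, 0.882306)
= 0.882306
M(t) = 3.2 * 0.882306 = 2.823 %

2.823


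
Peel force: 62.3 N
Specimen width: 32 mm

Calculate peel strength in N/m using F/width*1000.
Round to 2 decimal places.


Peel strength = 62.3 / 32 * 1000 = 1946.88 N/m

1946.88


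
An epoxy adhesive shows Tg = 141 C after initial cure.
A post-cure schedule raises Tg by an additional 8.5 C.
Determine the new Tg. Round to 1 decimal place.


New Tg = 141 + 8.5
= 149.5 C

149.5


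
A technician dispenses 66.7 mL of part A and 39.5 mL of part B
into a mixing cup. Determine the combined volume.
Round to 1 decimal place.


Combined volume = 66.7 + 39.5
= 106.2 mL

106.2


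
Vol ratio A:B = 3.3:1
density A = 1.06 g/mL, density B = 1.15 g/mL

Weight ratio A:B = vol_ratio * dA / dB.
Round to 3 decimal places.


Weight ratio = 3.3 * 1.06 / 1.15
= 3.042

3.042


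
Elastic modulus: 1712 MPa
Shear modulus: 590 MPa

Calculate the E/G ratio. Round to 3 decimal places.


E / G = 1712 / 590 = 2.902

2.902


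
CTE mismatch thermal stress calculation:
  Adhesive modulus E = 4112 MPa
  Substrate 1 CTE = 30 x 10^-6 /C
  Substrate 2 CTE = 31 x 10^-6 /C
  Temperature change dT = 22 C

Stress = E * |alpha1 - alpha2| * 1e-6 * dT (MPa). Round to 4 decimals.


delta_alpha = |30 - 31| = 1 x 10^-6/C
Stress = 4112 * 1e-6 * 22
= 0.0905 MPa

0.0905


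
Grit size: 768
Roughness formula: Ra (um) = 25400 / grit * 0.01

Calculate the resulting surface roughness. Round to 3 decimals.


Ra = 25400 / 768 * 0.01
= 0.331 um

0.331


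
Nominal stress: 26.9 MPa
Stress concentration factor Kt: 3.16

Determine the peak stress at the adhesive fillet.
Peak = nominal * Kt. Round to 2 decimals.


Peak stress = 26.9 * 3.16
= 85.00 MPa

85.00


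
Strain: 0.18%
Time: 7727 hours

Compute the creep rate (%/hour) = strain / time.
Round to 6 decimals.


Creep rate = 0.18 / 7727
= 0.000023 %/h

0.000023


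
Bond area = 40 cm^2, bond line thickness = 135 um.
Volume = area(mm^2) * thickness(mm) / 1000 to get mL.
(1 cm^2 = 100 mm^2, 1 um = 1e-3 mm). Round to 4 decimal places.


area_mm2 = 40 * 100 = 4000
blt_mm = 135 * 1e-3 = 0.135
vol_mm3 = 4000 * 0.135 = 540.0
vol_mL = 540.0 / 1000 = 0.5400 mL

0.5400


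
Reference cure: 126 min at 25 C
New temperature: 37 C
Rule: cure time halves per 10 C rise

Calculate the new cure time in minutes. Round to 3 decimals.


factor = 2^((37-25)/10) = 2.2974
t_new = 126 / 2.2974 = 54.845 min

54.845


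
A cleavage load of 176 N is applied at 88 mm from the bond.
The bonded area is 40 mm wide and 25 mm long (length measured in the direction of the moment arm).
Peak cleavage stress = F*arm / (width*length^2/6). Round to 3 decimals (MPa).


Moment = 176 * 88 = 15488 N*mm
Section modulus = 40 * 625 / 6 = 25000 / 6 mm^3
Stress = 15488 / (25000 / 6) = 92928 / 25000
= 3.717 MPa

3.717


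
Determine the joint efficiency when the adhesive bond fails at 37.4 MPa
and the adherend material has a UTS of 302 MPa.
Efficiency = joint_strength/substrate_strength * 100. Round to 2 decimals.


Joint efficiency = 37.4 / 302 * 100
= 12.38%

12.38


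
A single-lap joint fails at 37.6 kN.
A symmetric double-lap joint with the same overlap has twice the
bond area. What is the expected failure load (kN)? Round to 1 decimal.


Double-lap load = 2 * 37.6 = 75.2 kN

75.2


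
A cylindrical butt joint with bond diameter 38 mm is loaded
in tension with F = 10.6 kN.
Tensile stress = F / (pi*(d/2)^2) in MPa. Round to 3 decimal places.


Area = pi * (38/2)^2 = 1134.1149 mm^2
Stress = 10.6*1000 / 1134.1149
= 9.346 MPa

9.346


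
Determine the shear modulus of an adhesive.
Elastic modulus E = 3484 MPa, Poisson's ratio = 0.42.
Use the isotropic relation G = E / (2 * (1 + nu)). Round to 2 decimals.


G = 3484 / (2*(1+0.42)) = 3484 / 2.84
= 1226.76 MPa

1226.76


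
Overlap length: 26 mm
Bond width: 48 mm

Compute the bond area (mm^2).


Bond area = 26 * 48 = 1248 mm^2

1248


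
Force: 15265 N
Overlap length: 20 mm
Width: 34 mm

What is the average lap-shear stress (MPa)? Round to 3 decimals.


Average shear stress = F / (overlap * width)
= 15265 / (20 * 34)
= 22.449 MPa

22.449


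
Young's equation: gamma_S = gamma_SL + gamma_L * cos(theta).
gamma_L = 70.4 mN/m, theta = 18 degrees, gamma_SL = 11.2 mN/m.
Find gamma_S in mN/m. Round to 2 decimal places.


cos(18 deg) = 0.951057
gamma_S = 11.2 + 70.4 * 0.951057
= 78.15 mN/m

78.15


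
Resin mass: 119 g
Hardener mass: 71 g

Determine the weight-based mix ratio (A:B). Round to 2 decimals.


Ratio = 119 / 71 = 1.68

1.68


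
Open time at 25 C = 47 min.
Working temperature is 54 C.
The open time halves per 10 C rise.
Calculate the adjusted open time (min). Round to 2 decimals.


factor = 2^((54 - 25) / 10) = 7.4643
ot = 47 / 7.4643 = 6.30 min

6.30


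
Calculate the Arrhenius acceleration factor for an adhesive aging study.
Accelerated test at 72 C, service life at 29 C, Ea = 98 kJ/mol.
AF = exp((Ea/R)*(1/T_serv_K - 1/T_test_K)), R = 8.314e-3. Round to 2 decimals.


T_test = 345.15 K, T_serv = 302.15 K
Ea/R = 98 / 0.008314 = 11787.35
AF = exp(11787.35 * (1/302.15 - 1/345.15))
= 129.05

129.05


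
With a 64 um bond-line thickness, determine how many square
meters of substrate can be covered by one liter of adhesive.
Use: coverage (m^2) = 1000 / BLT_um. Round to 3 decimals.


Coverage = 1000 / 64 = 15.625 m^2

15.625


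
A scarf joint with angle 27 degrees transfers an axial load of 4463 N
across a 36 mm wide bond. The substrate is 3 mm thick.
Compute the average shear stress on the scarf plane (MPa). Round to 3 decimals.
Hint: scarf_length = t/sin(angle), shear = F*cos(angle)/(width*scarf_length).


scarf_length = 3 / sin(27 deg) = 6.6081 mm
cos(27 deg) = 0.891007
shear stress = 4463 * 0.891007 / (36 * 6.6081)
= 16.716 MPa

16.716


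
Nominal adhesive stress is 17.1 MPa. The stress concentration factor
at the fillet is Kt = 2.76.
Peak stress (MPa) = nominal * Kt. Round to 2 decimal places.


Peak = 17.1 * 2.76 = 47.20 MPa

47.20


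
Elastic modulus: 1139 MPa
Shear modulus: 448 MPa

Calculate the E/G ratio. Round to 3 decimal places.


E / G = 1139 / 448 = 2.542

2.542


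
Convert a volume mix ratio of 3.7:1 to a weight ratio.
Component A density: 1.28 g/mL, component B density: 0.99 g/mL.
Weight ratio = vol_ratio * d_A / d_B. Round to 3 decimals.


= 3.7 * 1.28 / 0.99 = 4.784

4.784


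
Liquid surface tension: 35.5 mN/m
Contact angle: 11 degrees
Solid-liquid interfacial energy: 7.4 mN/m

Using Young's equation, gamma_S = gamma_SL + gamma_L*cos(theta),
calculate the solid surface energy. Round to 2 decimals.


gamma_S = 7.4 + 35.5 * cos(11)
= 42.25 mN/m

42.25


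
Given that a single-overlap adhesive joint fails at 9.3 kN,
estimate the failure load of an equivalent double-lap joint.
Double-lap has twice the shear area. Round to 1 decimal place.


Double-lap factor = 2
Expected load = 9.3 * 2 = 18.6 kN

18.6


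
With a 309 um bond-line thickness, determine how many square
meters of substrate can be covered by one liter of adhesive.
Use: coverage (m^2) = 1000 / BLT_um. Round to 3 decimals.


Coverage = 1000 / 309 = 3.236 m^2

3.236


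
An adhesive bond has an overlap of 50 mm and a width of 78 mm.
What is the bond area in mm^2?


Bond area = overlap * width
= 50 * 78
= 3900 mm^2

3900


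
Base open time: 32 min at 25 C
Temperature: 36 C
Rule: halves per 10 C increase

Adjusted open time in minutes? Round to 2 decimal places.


Acceleration = 2^((36-25)/10) = 2.1435
Open time = 32 / 2.1435 = 14.93 min

14.93


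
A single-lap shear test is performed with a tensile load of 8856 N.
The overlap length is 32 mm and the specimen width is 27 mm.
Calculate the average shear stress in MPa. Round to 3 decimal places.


Shear stress = F / (overlap * width)
= 8856 / (32 * 27)
= 8856 / 864
= 10.250 MPa

10.250


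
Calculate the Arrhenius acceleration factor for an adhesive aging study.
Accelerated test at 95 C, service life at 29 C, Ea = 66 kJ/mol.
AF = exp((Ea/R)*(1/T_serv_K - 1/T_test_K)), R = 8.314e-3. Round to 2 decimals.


T_test = 368.15 K, T_serv = 302.15 K
Ea/R = 66 / 0.008314 = 7938.42
AF = exp(7938.42 * (1/302.15 - 1/368.15))
= 111.06

111.06


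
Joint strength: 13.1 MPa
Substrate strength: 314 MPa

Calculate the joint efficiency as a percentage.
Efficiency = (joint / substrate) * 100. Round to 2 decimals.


Efficiency = (13.1 / 314) * 100 = 4.17%

4.17


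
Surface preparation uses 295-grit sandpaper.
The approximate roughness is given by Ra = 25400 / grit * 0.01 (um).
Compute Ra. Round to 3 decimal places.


Ra = 25400 / 295 * 0.01
= 254 / 295
= 0.861 um

0.861


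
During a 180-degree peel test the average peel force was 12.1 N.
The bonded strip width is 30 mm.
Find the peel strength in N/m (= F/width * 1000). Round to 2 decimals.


Peel strength = F/width * 1000
= 12.1 / 30 * 1000
= 403.33 N/m

403.33


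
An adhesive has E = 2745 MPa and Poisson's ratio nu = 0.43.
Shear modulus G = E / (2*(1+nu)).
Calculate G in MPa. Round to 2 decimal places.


G = 2745 / (2*(1+0.43))
= 2745 / 2.86
= 959.79 MPa

959.79


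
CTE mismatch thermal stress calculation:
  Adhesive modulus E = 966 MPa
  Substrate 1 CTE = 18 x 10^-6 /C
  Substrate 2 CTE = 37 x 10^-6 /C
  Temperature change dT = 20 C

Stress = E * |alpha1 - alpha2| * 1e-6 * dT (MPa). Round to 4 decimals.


delta_alpha = |18 - 37| = 19 x 10^-6/C
Stress = 966 * 19e-6 * 20
= 0.3671 MPa

0.3671


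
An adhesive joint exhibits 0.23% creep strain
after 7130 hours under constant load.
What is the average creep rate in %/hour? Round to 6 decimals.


Creep rate = strain / time
= 0.23 / 7130
= 0.000032 %/h

0.000032


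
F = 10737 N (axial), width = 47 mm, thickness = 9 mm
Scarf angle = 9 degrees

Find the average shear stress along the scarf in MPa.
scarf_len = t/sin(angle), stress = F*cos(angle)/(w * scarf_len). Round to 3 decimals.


scarf_len = 9/sin(9 deg) = 57.5321
cos(9 deg) = 0.987688
stress = 10737*0.987688/(47*57.5321) = 3.922 MPa

3.922


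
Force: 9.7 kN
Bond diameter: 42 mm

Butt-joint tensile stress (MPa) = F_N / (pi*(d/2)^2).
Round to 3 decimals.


F_N = 9.7 * 1000 = 9700.0 N
A = pi*(21.0)^2 = 1385.4424 mm^2
stress = 9700.0 / 1385.4424 = 7.001 MPa

7.001


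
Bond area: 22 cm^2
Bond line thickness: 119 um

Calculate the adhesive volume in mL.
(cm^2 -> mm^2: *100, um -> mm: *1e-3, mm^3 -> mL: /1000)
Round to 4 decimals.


V = 22*100 * 119*1e-3 / 1000
= 0.2618 mL

0.2618


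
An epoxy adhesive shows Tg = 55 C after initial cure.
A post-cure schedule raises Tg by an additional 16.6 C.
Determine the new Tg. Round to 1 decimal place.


New Tg = 55 + 16.6
= 71.6 C

71.6


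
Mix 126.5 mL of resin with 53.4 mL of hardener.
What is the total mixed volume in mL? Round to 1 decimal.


Total = 126.5 + 53.4 = 179.9 mL

179.9


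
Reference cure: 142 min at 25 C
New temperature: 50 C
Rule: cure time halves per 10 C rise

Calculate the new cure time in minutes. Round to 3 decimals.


factor = 2^((50-25)/10) = 5.6569
t_new = 142 / 5.6569 = 25.102 min

25.102


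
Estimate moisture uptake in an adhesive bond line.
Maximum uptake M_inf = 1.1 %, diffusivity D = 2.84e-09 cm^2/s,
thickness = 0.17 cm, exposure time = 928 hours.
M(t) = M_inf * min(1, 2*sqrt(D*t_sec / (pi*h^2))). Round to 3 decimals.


Convert time: 928 h = 3340800 s
ratio = min(1, 2*sqrt(2.84e-09*3340800/(pi*0.17^2)))
= 0.646533
M(t) = 1.1 * 0.646533 = 0.711%

0.711


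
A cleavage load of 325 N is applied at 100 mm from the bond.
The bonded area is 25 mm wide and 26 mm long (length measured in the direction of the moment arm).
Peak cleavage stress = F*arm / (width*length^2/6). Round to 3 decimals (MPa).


Moment = 325 * 100 = 32500 N*mm
Section modulus = 25 * 676 / 6 = 16900 / 6 mm^3
Stress = 32500 / (16900 / 6) = 195000 / 16900
= 11.538 MPa

11.538


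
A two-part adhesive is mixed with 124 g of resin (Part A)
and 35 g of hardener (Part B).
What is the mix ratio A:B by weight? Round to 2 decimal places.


Mix ratio = mass_A / mass_B
= 124 / 35
= 3.54

3.54


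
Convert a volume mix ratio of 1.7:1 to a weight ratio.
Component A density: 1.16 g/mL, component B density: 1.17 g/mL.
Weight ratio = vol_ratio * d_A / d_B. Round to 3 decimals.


= 1.7 * 1.16 / 1.17 = 1.685

1.685


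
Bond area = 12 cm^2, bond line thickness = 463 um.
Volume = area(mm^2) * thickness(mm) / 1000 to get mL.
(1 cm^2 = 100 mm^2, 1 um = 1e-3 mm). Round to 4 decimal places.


area_mm2 = 12 * 100 = 1200
blt_mm = 463 * 1e-3 = 0.463
vol_mm3 = 1200 * 0.463 = 555.6
vol_mL = 555.6 / 1000 = 0.5556 mL

0.5556


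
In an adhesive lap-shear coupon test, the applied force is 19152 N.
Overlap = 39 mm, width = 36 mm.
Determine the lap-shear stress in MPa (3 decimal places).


stress = F / (overlap * width)
= 19152 / (39 * 36)
= 13.641 MPa

13.641


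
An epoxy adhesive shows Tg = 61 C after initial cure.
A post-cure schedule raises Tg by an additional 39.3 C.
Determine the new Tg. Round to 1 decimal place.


New Tg = 61 + 39.3
= 100.3 C

100.3


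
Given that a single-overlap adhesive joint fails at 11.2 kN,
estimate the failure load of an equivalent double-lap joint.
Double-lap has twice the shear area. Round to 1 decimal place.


Double-lap factor = 2
Expected load = 11.2 * 2 = 22.4 kN

22.4


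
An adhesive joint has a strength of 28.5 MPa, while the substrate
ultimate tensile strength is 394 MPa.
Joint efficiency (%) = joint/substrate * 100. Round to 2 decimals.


Efficiency = 28.5 / 394 * 100
= 7.23%

7.23


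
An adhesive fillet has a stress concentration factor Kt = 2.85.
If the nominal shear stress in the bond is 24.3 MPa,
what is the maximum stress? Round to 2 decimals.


Max stress = 24.3 * 2.85 = 69.26 MPa

69.26


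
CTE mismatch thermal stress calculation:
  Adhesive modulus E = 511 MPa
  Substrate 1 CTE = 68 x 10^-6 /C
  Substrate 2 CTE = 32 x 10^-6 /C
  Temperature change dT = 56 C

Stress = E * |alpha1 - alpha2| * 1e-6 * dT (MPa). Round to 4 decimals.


delta_alpha = |68 - 32| = 36 x 10^-6/C
Stress = 511 * 36e-6 * 56
= 1.0302 MPa

1.0302


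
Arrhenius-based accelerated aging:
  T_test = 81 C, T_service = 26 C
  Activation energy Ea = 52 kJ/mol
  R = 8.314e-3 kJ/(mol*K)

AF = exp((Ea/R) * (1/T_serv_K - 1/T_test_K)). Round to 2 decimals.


T_test_K = 354.15, T_serv_K = 299.15
AF = exp((52/8.314e-3) * (1/299.15 - 1/354.15))
= 25.71

25.71


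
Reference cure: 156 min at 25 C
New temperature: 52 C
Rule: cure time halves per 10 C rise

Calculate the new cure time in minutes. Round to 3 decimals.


factor = 2^((52-25)/10) = 6.4980
t_new = 156 / 6.4980 = 24.007 min

24.007


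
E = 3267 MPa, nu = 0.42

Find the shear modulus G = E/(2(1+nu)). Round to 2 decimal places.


G = 3267 / (2 * 1.42)
= 1150.35 MPa

1150.35


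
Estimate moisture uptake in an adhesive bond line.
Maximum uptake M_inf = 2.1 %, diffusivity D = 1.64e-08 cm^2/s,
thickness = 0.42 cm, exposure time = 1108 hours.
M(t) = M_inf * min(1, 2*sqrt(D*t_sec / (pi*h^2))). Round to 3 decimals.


Convert time: 1108 h = 3988800 s
ratio = min(1, 2*sqrt(1.64e-08*3988800/(pi*0.42^2)))
= 0.687146
M(t) = 2.1 * 0.687146 = 1.443%

1.443


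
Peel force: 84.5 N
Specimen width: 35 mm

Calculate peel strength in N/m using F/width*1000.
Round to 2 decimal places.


Peel strength = 84.5 / 35 * 1000 = 2414.29 N/m

2414.29


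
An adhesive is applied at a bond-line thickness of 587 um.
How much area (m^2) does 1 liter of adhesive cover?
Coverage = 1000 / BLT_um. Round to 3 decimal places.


Coverage = 1000 / 587 = 1.704 m^2

1.704


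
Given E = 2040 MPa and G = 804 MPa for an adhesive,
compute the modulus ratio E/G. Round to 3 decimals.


E/G ratio = 2040 / 804 = 2.537

2.537


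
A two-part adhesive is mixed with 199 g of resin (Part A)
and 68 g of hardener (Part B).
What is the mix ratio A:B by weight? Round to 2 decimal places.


Mix ratio = mass_A / mass_B
= 199 / 68
= 2.93

2.93


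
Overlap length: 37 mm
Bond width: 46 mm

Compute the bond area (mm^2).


Bond area = 37 * 46 = 1702 mm^2

1702


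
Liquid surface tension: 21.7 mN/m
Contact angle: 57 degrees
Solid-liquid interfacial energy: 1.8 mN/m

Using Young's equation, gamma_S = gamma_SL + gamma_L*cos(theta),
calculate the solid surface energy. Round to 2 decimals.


gamma_S = 1.8 + 21.7 * cos(57)
= 13.62 mN/m

13.62


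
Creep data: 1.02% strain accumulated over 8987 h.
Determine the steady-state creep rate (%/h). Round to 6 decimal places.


Rate = 1.02 / 8987 = 0.000113 %/h

0.000113


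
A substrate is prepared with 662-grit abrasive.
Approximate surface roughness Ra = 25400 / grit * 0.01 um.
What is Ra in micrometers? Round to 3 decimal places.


Ra = 25400 / 662 * 0.01 = 0.384 um

0.384


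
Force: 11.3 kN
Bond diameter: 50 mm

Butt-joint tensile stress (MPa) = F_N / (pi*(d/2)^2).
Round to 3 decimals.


F_N = 11.3 * 1000 = 11300.0 N
A = pi*(25.0)^2 = 1963.4954 mm^2
stress = 11300.0 / 1963.4954 = 5.755 MPa

5.755


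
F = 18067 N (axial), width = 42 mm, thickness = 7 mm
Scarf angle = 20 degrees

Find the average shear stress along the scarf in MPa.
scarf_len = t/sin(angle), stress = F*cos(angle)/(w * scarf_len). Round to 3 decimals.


scarf_len = 7/sin(20 deg) = 20.4666
cos(20 deg) = 0.939693
stress = 18067*0.939693/(42*20.4666) = 19.750 MPa

19.750


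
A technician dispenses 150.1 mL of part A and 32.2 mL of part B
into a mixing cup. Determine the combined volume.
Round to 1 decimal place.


Combined volume = 150.1 + 32.2
= 182.3 mL

182.3


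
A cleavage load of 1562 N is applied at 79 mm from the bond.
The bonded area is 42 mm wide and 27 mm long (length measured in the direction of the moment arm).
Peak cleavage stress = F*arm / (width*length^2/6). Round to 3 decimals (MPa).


Moment = 1562 * 79 = 123398 N*mm
Section modulus = 42 * 729 / 6 = 30618 / 6 mm^3
Stress = 123398 / (30618 / 6) = 740388 / 30618
= 24.181 MPa

24.181


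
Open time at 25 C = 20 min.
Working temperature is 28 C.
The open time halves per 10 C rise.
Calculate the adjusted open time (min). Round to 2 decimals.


factor = 2^((28 - 25) / 10) = 1.2311
ot = 20 / 1.2311 = 16.25 min

16.25


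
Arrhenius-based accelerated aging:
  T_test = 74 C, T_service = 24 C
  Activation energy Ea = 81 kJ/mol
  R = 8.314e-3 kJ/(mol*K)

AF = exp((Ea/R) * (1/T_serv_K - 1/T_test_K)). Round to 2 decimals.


T_test_K = 347.15, T_serv_K = 297.15
AF = exp((81/8.314e-3) * (1/297.15 - 1/347.15))
= 112.42

112.42


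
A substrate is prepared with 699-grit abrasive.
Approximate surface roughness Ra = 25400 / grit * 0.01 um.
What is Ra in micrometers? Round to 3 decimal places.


Ra = 25400 / 699 * 0.01 = 0.363 um

0.363


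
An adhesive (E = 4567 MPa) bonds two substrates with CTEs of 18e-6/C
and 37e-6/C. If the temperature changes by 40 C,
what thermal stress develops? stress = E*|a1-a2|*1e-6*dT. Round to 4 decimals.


Stress = 4567 * |18 - 37| * 1e-6 * 40
= 3.4709 MPa

3.4709


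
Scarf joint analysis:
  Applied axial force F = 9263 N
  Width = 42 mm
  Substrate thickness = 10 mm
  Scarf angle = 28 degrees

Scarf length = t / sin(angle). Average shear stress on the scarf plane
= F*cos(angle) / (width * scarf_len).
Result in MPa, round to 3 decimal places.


Scarf length = 10 / sin(28 deg) = 21.3005 mm
cos(28 deg) = 0.882948
Shear = 9263 * 0.882948 / (42 * 21.3005)
= 9.142 MPa

9.142


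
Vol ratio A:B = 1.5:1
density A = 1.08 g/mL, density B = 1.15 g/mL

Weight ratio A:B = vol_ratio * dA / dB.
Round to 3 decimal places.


Weight ratio = 1.5 * 1.08 / 1.15
= 1.409

1.409


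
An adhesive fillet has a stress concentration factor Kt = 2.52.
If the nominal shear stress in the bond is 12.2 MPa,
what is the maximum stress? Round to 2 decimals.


Max stress = 12.2 * 2.52 = 30.74 MPa

30.74


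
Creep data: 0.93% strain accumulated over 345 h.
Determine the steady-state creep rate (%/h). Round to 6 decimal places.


Rate = 0.93 / 345 = 0.002696 %/h

0.002696


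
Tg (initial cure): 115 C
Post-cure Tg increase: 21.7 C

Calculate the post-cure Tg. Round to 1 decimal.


Post-cure Tg = 115 + 21.7 = 136.7 C

136.7


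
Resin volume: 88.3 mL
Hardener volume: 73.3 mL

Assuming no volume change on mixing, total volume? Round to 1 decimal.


V_total = 88.3 + 73.3 = 161.6 mL

161.6


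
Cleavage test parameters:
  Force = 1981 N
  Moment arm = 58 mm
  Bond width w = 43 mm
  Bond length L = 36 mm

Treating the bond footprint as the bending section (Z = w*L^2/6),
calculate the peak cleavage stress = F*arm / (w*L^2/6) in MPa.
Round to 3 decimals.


M = 1981 * 58 = 114898 N*mm
Z = 43 * 36^2 / 6 = 55728 / 6 mm^3
sigma = M / Z = 6 * 114898 / 55728 = 689388 / 55728
= 12.371 MPa

12.371


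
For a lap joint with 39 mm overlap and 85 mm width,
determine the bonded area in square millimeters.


Area = 39 * 85 = 3315 mm^2

3315


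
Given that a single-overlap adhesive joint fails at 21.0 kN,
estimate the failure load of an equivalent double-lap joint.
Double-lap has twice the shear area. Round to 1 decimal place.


Double-lap factor = 2
Expected load = 21.0 * 2 = 42.0 kN

42.0


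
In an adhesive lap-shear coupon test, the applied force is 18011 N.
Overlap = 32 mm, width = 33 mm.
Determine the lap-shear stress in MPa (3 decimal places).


stress = F / (overlap * width)
= 18011 / (32 * 33)
= 17.056 MPa

17.056


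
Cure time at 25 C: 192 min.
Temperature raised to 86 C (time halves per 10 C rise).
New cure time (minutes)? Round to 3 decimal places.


Acceleration factor = 2^(61/10) = 68.5935
New time = 192 / 68.5935 = 2.799 min

2.799


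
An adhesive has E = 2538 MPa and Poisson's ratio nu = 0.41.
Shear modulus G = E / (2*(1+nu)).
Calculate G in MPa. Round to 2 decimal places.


G = 2538 / (2*(1+0.41))
= 2538 / 2.82
= 900.00 MPa

900.00


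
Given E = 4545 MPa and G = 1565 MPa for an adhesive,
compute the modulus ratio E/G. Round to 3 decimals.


E/G ratio = 4545 / 1565 = 2.904

2.904


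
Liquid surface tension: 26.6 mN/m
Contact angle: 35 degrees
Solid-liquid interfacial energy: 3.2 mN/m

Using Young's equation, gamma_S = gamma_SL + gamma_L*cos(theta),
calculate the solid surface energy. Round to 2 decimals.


gamma_S = 3.2 + 26.6 * cos(35)
= 24.99 mN/m

24.99


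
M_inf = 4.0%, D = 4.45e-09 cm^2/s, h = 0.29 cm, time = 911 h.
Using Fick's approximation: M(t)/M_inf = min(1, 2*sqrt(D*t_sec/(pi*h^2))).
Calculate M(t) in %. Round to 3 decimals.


t = 3279600 s
ratio = min(1, 2*sqrt(4.45e-09*3279600/(pi*0.0841)))
= 0.470054
M(t) = 4.0 * 0.470054 = 1.880%

1.880


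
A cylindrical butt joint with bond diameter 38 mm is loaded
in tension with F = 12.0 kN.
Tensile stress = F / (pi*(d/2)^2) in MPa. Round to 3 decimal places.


Area = pi * (38/2)^2 = 1134.1149 mm^2
Stress = 12.0*1000 / 1134.1149
= 10.581 MPa

10.581


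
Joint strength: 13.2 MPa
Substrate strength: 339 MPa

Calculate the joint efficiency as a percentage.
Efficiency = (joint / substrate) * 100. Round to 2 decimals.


Efficiency = (13.2 / 339) * 100 = 3.89%

3.89


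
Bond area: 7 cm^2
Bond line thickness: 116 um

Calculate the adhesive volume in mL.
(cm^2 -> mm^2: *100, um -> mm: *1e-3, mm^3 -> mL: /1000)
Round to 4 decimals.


V = 7*100 * 116*1e-3 / 1000
= 0.0812 mL

0.0812


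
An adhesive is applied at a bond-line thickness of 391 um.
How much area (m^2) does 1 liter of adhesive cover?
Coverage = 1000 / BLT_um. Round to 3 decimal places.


Coverage = 1000 / 391 = 2.558 m^2

2.558


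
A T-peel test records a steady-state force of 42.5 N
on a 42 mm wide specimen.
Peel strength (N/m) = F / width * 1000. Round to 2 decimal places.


Peel strength = 42.5 / 42 * 1000
= 1011.90 N/m

1011.90


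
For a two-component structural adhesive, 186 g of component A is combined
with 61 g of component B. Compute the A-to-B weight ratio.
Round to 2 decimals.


Weight ratio A:B = 186 / 61
= 3.05

3.05


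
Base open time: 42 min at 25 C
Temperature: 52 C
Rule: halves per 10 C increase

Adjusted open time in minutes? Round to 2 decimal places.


Acceleration = 2^((52-25)/10) = 6.4980
Open time = 42 / 6.4980 = 6.46 min

6.46


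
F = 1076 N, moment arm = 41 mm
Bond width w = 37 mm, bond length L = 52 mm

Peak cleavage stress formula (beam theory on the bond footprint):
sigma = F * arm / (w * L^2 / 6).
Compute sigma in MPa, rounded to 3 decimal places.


sigma = (1076 * 41) / (37 * 2704 / 6)
= 44116 * 6 / 100048
= 264696 / 100048
= 2.646 MPa

2.646


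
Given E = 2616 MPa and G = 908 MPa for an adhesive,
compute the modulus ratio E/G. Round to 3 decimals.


E/G ratio = 2616 / 908 = 2.881

2.881


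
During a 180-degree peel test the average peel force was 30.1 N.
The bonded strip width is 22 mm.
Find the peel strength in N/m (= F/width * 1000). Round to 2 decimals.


Peel strength = F/width * 1000
= 30.1 / 22 * 1000
= 1368.18 N/m

1368.18


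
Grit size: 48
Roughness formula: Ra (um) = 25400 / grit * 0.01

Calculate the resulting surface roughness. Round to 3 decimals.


Ra = 25400 / 48 * 0.01
= 5.292 um

5.292


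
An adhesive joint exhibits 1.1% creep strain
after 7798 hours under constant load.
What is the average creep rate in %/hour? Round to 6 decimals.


Creep rate = strain / time
= 1.1 / 7798
= 0.000141 %/h

0.000141


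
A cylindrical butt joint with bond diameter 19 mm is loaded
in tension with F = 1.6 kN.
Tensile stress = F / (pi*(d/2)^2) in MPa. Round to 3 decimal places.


Area = pi * (19/2)^2 = 283.5287 mm^2
Stress = 1.6*1000 / 283.5287
= 5.643 MPa

5.643


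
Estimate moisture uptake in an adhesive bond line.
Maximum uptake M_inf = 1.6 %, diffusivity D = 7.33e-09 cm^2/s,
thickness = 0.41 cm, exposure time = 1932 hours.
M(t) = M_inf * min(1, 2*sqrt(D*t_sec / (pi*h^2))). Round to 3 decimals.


Convert time: 1932 h = 6955200 s
ratio = min(1, 2*sqrt(7.33e-09*6955200/(pi*0.41^2)))
= 0.621410
M(t) = 1.6 * 0.621410 = 0.994%

0.994


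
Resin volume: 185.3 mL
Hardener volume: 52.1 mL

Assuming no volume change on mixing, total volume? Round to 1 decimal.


V_total = 185.3 + 52.1 = 237.4 mL

237.4


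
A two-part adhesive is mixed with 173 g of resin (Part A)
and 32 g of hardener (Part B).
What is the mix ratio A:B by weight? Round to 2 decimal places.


Mix ratio = mass_A / mass_B
= 173 / 32
= 5.41

5.41


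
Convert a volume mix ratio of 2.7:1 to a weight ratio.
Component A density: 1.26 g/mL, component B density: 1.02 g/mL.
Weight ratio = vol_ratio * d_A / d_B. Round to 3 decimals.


= 2.7 * 1.26 / 1.02 = 3.335

3.335


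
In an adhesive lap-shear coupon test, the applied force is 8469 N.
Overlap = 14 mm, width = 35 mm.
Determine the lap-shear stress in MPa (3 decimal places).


stress = F / (overlap * width)
= 8469 / (14 * 35)
= 17.284 MPa

17.284


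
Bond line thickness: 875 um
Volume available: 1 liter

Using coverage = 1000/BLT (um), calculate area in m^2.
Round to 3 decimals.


1 L = 1e6 mm^3, thickness = 875 um = 0.875 mm
Area = 1e6 / 0.875 mm^2 = (1e6 / 0.875) / 1e6 m^2 = 1000 / 875 m^2
= 1.143 m^2

1.143


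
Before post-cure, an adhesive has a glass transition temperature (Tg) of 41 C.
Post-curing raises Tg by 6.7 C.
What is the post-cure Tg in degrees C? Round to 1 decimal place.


Tg_post = Tg_base + delta_Tg
= 41 + 6.7
= 47.7 C

47.7


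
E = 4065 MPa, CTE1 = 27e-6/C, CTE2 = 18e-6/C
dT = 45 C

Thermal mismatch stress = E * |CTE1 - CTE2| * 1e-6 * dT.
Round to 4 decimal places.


= 4065 * 9e-6 * 45
= 1.6463 MPa

1.6463


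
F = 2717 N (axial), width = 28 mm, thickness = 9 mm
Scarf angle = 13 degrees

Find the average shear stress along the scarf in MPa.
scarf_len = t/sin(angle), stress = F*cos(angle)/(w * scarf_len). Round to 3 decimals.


scarf_len = 9/sin(13 deg) = 40.0087
cos(13 deg) = 0.974370
stress = 2717*0.974370/(28*40.0087) = 2.363 MPa

2.363


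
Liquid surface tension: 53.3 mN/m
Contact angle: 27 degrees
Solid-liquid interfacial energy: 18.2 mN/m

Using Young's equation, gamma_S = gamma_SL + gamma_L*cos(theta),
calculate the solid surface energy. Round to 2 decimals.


gamma_S = 18.2 + 53.3 * cos(27)
= 65.69 mN/m

65.69


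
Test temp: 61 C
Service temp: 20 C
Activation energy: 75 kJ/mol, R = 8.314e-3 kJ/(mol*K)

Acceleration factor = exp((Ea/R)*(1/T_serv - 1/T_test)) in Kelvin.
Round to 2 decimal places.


AF = exp((75/0.008314)*(1/293.15 - 1/334.15))
= 43.63

43.63


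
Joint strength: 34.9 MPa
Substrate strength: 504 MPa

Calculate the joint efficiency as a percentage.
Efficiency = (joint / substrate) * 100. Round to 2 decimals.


Efficiency = (34.9 / 504) * 100 = 6.92%

6.92


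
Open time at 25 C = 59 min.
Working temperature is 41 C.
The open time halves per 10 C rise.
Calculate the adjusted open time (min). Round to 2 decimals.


factor = 2^((41 - 25) / 10) = 3.0314
ot = 59 / 3.0314 = 19.46 min

19.46


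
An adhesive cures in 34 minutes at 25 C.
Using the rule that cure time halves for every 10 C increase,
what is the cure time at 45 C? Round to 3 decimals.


Factor = 2^((45 - 25) / 10) = 4.0000
Cure time = 34 / 4.0000
= 8.500 minutes

8.500


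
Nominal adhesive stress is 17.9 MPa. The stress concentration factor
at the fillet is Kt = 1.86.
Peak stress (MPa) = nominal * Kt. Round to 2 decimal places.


Peak = 17.9 * 1.86 = 33.29 MPa

33.29


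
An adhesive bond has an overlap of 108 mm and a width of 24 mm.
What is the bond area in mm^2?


Bond area = overlap * width
= 108 * 24
= 2592 mm^2

2592


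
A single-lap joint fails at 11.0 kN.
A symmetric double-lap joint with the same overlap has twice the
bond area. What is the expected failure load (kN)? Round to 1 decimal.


Double-lap load = 2 * 11.0 = 22.0 kN

22.0


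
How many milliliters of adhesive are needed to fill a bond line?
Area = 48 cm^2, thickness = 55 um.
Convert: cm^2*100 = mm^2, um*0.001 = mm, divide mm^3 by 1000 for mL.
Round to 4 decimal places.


= (48 * 100) * (55 * 0.001) / 1000
= 0.2640 mL

0.2640


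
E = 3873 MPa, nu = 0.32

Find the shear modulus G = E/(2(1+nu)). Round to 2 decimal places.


G = 3873 / (2 * 1.32)
= 1467.05 MPa

1467.05


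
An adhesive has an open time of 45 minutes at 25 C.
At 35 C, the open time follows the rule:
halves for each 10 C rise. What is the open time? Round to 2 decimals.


Factor = 2^((35-25)/10) = 2.0000
Open time = 45 / 2.0000 = 22.50 min

22.50


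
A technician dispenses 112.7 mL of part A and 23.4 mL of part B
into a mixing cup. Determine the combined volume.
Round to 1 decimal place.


Combined volume = 112.7 + 23.4
= 136.1 mL

136.1


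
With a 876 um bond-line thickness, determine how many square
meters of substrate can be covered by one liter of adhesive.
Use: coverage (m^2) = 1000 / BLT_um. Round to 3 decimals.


Coverage = 1000 / 876 = 1.142 m^2

1.142


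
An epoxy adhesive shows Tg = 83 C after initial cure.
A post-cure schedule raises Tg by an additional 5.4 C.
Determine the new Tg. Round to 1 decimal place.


New Tg = 83 + 5.4
= 88.4 C

88.4


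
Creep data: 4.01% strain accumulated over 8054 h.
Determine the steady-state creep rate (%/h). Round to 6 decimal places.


Rate = 4.01 / 8054 = 0.000498 %/h

0.000498


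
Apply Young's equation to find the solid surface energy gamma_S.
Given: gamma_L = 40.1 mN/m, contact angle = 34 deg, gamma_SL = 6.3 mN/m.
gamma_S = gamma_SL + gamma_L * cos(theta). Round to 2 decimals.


theta_rad = 34 * pi/180 = 0.593412
gamma_S = 6.3 + 40.1 * cos(0.593412)
= 39.54 mN/m

39.54


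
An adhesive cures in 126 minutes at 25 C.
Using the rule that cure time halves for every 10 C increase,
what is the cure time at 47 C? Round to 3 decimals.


Factor = 2^((47 - 25) / 10) = 4.5948
Cure time = 126 / 4.5948
= 27.422 minutes

27.422


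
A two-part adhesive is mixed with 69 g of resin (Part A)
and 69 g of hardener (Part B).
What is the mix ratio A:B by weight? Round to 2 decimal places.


Mix ratio = mass_A / mass_B
= 69 / 69
= 1.00

1.00


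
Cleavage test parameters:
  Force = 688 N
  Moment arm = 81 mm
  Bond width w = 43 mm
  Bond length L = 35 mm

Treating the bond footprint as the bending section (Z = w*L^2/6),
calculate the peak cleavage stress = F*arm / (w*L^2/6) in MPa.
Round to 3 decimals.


M = 688 * 81 = 55728 N*mm
Z = 43 * 35^2 / 6 = 52675 / 6 mm^3
sigma = M / Z = 6 * 55728 / 52675 = 334368 / 52675
= 6.348 MPa

6.348


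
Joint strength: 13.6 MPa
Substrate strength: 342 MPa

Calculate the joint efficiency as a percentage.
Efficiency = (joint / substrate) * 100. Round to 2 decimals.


Efficiency = (13.6 / 342) * 100 = 3.98%

3.98


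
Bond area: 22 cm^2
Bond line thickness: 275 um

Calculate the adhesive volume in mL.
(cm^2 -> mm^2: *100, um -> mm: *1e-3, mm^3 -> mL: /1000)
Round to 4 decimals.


V = 22*100 * 275*1e-3 / 1000
= 0.6050 mL

0.6050


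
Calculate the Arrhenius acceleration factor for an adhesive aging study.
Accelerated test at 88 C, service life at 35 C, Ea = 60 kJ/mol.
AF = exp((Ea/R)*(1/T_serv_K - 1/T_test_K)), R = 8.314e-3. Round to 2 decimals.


T_test = 361.15 K, T_serv = 308.15 K
Ea/R = 60 / 0.008314 = 7216.74
AF = exp(7216.74 * (1/308.15 - 1/361.15))
= 31.09

31.09


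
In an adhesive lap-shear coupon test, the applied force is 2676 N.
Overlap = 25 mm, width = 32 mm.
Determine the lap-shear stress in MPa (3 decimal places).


stress = F / (overlap * width)
= 2676 / (25 * 32)
= 3.345 MPa

3.345
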